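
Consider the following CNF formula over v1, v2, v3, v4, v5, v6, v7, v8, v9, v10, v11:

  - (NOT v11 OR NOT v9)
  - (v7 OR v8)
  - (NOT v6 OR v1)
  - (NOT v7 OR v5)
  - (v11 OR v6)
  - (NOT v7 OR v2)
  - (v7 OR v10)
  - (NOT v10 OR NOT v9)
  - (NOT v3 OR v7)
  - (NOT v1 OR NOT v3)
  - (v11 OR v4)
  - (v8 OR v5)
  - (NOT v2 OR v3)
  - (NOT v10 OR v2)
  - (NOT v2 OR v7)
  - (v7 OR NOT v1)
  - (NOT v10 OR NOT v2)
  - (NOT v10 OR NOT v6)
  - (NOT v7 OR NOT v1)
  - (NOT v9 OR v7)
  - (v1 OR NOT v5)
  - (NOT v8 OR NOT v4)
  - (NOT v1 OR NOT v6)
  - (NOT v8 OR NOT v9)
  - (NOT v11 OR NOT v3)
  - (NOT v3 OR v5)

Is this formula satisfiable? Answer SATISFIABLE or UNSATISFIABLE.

UNSATISFIABLE

v7 = True:
  propagation gives v5=True, v2=True, v3=True, v1=False; an empty clause results — contradiction.
v7 = False:
  propagation gives v8=True, v10=True, v9=False, v3=False; an empty clause results — contradiction.
Every branch closes, so no satisfying assignment exists.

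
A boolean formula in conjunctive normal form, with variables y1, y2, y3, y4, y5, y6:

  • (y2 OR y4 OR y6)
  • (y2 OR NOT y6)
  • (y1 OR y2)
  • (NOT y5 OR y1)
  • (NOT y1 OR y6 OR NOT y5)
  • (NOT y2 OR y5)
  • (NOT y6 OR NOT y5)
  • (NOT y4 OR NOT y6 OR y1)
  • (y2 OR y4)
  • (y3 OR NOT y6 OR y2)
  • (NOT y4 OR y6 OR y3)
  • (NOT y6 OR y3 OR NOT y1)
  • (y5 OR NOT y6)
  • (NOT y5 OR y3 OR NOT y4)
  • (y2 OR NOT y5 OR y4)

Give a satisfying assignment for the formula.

y1 = T, y2 = F, y3 = T, y4 = T, y5 = F, y6 = F

Check each clause:
  1. (y4 OR y2 OR y6) — y4 is true.
  2. (NOT y6 OR y2) — NOT y6 is true.
  3. (y2 OR y1) — y1 is true.
  4. (y1 OR NOT y5) — y1 is true.
  5. (y6 OR NOT y1 OR NOT y5) — NOT y5 is true.
  6. (NOT y2 OR y5) — NOT y2 is true.
  7. (NOT y5 OR NOT y6) — NOT y6 is true.
  8. (y1 OR NOT y6 OR NOT y4) — y1 is true.
  9. (y4 OR y2) — y4 is true.
  10. (y3 OR NOT y6 OR y2) — y3 is true.
  11. (y3 OR y6 OR NOT y4) — y3 is true.
  12. (y3 OR NOT y1 OR NOT y6) — NOT y6 is true.
  13. (y5 OR NOT y6) — NOT y6 is true.
  14. (NOT y4 OR y3 OR NOT y5) — y3 is true.
  15. (y4 OR y2 OR NOT y5) — NOT y5 is true.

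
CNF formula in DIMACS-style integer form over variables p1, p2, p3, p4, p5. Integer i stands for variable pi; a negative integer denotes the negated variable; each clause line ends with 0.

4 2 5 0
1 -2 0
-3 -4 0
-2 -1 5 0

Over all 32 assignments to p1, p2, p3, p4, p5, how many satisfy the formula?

11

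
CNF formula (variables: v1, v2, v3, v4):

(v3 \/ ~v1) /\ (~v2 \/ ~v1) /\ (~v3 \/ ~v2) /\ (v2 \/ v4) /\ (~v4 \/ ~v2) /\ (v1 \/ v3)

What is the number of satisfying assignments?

2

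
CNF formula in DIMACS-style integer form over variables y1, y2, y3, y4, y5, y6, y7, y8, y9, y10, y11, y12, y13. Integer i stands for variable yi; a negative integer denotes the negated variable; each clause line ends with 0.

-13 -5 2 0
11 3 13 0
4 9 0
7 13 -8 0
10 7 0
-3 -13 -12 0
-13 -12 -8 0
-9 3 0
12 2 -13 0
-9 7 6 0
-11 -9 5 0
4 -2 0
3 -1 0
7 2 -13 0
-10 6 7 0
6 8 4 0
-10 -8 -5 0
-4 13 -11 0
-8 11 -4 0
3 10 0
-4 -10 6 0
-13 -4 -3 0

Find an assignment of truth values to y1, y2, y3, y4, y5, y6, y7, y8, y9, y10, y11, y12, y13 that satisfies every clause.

y7 occurs only positively in the remaining clauses — set y7 = True.
Try y1 = True.
  then y3 is forced to True.
The remaining clauses are satisfied by y2 = False, y4 = False, y5 = False, y6 = False, y8 = True, y9 = True, y10 = False, y11 = False, y12 = True, y13 = False.
Every clause has at least one true literal under this assignment.

y1 = True, y2 = False, y3 = True, y4 = False, y5 = False, y6 = False, y7 = True, y8 = True, y9 = True, y10 = False, y11 = False, y12 = True, y13 = False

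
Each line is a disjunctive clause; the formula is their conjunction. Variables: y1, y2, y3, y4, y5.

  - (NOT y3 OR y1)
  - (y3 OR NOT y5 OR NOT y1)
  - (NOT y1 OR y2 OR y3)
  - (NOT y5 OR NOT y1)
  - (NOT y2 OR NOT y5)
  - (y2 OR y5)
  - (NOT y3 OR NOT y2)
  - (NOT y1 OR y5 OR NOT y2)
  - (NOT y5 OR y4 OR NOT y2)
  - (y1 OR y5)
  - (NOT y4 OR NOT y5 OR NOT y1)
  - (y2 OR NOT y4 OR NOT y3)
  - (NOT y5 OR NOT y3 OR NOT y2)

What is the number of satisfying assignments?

The models are:
  y1=0 y2=0 y3=0 y4=0 y5=1
  y1=0 y2=0 y3=0 y4=1 y5=1
That's 2 in total.

2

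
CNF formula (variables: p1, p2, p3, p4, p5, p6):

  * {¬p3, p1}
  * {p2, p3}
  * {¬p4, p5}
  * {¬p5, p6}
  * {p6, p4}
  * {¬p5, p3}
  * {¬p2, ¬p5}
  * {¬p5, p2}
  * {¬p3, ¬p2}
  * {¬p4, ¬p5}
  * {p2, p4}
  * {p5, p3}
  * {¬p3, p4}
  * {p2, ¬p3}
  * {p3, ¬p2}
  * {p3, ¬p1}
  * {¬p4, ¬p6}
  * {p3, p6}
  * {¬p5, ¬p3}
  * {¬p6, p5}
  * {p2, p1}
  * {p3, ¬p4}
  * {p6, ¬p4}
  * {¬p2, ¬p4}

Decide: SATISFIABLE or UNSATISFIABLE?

UNSATISFIABLE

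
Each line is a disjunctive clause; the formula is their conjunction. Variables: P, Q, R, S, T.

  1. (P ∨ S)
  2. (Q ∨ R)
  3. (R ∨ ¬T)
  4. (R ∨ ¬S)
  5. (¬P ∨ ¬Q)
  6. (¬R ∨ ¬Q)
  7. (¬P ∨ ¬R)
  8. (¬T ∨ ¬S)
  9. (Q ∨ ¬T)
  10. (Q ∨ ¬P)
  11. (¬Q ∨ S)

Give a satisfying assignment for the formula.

P = False, Q = False, R = True, S = True, T = False

Check each clause:
  1. (P ∨ S) — S is true.
  2. (Q ∨ R) — R is true.
  3. (R ∨ ¬T) — R is true.
  4. (¬S ∨ R) — R is true.
  5. (¬Q ∨ ¬P) — ¬Q is true.
  6. (¬R ∨ ¬Q) — ¬Q is true.
  7. (¬R ∨ ¬P) — ¬P is true.
  8. (¬T ∨ ¬S) — ¬T is true.
  9. (Q ∨ ¬T) — ¬T is true.
  10. (Q ∨ ¬P) — ¬P is true.
  11. (¬Q ∨ S) — S is true.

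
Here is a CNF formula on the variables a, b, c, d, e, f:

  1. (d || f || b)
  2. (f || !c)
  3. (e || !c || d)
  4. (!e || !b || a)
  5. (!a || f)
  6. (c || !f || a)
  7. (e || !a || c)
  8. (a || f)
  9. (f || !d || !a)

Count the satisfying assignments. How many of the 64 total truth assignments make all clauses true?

14

Case analysis on a and f:
  a=1, f=1: b free; 5 ways for (c,d,e) × 2^1 = 10.
  a=1, f=0: a clause becomes empty — 0.
  a=0, f=1: remaining (b,c,d,e) ∈ {(0,1,0,1); (0,1,1,0); (0,1,1,1); (1,1,1,0)} — 4.
  a=0, f=0: a clause becomes empty — 0.
Total: 10 + 0 + 4 + 0 = 14.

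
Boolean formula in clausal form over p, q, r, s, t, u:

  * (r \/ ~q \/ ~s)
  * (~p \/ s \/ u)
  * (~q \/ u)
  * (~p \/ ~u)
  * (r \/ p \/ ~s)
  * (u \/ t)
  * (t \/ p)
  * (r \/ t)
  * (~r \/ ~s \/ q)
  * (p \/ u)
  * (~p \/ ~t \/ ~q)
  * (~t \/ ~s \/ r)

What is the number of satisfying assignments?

Satisfying assignments:
  p=F q=F r=F s=F t=T u=T
  p=F q=F r=T s=F t=T u=T
  p=F q=T r=F s=F t=T u=T
  p=F q=T r=T s=F t=T u=T
  p=F q=T r=T s=T t=T u=T
That's 5 in total.

5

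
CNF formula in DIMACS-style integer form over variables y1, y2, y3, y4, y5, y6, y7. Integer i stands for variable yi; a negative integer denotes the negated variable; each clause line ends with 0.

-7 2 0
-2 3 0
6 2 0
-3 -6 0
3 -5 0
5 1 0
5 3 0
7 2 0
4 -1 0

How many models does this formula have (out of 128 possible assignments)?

The models are:
  y1=F y2=T y3=T y4=F y5=T y6=F y7=F
  y1=F y2=T y3=T y4=F y5=T y6=F y7=T
  y1=F y2=T y3=T y4=T y5=T y6=F y7=F
  y1=F y2=T y3=T y4=T y5=T y6=F y7=T
  y1=T y2=T y3=T y4=T y5=F y6=F y7=F
  y1=T y2=T y3=T y4=T y5=F y6=F y7=T
  y1=T y2=T y3=T y4=T y5=T y6=F y7=F
  y1=T y2=T y3=T y4=T y5=T y6=F y7=T
That's 8 in total.

8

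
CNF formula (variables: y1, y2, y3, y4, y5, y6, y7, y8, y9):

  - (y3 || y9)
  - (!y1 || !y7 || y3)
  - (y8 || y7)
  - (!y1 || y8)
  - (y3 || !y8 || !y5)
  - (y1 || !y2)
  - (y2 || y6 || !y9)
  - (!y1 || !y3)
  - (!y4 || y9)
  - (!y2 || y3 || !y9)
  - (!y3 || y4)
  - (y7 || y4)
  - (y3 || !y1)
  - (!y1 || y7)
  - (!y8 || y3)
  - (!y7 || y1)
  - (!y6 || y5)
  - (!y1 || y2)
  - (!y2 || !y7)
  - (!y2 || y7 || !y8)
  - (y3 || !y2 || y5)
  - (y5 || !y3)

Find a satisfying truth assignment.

y1 = F  y2 = F  y3 = T  y4 = T  y5 = T  y6 = T  y7 = F  y8 = T  y9 = T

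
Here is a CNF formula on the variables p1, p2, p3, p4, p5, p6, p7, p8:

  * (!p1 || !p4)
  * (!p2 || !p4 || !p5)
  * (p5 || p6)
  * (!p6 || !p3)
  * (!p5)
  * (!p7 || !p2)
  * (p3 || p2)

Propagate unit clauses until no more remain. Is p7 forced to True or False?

Unit clause (!p5) sets p5 = False.
(p5 || p6) with p5 = False leaves only p6, so p6 = True.
(!p3 || !p6): since p6 = True, the clause reduces to (!p3). p3 = False.
From (p3 || p2) and p3 = False: p2 = True.
From (!p2 || !p7) and p2 = True: p7 = False.

False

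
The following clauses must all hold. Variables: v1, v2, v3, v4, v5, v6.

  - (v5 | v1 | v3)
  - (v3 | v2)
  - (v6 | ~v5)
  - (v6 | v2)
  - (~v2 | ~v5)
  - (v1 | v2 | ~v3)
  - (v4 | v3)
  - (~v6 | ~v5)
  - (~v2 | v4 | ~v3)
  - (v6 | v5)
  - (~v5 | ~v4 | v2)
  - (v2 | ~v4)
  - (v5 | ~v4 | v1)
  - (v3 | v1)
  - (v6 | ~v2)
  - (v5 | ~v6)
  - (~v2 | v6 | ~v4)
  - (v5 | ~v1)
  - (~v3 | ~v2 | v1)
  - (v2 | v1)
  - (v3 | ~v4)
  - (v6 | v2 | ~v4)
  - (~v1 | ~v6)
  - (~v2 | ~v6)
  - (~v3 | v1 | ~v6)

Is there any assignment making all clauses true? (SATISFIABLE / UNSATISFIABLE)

v2 = True:
  propagation gives v5=False, v6=True; an empty clause results — contradiction.
v2 = False:
  propagation gives v3=True, v6=True, v1=True; an empty clause results — contradiction.
Every branch closes, so no satisfying assignment exists.

UNSATISFIABLE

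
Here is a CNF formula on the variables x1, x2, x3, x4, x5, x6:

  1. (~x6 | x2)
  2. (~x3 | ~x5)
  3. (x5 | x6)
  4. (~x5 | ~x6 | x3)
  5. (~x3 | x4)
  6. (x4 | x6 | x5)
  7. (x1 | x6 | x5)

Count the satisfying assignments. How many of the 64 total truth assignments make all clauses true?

14

Split on x5, then x6.
  x5=1, x6=1: a clause becomes empty — 0.
  x5=1, x6=0: forces x3=0; x1, x2, x4 free → 2^3 = 8.
  x5=0, x6=1: x1 free; 3 ways for (x2,x3,x4) × 2^1 = 6.
  x5=0, x6=0: a clause becomes empty — 0.
Total: 0 + 8 + 6 + 0 = 14.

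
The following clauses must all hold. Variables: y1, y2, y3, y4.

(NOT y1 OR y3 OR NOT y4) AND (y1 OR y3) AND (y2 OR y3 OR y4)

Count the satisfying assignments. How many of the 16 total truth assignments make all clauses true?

Split on y3, then y1.
  y3=T, y1=T: remaining (y2,y4) ∈ {(F,F); (F,T); (T,F); (T,T)} — 4.
  y3=T, y1=F: remaining (y2,y4) ∈ {(F,F); (F,T); (T,F); (T,T)} — 4.
  y3=F, y1=T: remaining (y2,y4) ∈ {(T,F)} — 1.
  y3=F, y1=F: a clause becomes empty — 0.
Total: 4 + 4 + 1 + 0 = 9.

9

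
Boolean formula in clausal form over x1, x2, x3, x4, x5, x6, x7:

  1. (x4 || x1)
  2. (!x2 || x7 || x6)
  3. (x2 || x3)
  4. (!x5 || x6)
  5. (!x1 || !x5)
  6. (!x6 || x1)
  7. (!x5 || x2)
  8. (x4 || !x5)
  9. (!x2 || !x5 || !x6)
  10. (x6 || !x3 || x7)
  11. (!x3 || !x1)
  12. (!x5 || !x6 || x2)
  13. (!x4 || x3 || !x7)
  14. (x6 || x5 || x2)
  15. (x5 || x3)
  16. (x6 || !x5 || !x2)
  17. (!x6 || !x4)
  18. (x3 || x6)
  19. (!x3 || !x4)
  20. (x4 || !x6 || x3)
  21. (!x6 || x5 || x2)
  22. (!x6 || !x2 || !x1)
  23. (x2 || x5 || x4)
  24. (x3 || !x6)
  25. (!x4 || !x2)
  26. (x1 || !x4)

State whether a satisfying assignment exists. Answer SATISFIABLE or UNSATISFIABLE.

UNSATISFIABLE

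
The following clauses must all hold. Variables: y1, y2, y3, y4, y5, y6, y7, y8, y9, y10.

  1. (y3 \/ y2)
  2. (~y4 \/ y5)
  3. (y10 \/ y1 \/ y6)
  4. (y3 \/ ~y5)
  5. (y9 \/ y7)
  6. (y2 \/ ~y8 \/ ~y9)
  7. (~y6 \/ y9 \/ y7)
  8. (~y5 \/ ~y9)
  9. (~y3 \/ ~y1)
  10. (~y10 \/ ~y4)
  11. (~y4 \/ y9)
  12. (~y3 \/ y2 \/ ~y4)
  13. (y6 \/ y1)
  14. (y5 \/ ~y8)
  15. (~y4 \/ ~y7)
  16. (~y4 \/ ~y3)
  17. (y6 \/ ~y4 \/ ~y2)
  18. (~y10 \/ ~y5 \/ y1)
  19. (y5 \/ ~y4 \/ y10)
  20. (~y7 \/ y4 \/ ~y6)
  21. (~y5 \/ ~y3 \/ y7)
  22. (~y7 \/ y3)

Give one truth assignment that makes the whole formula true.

y8 occurs only negated in the remaining clauses — set y8 = False.
Set y1 = False and propagate.
  then y6 is forced to True.
Branch on y2: take y2 = True.
The remaining clauses are satisfied by y3 = False, y4 = False, y5 = False, y7 = False, y9 = True, y10 = True.
Every clause has at least one true literal under this assignment.
Check each clause:
  1. (y3 \/ y2) — y2 is true.
  2. (~y4 \/ y5) — ~y4 is true.
  3. (y1 \/ y6 \/ y10) — y10 is true.
  4. (~y5 \/ y3) — ~y5 is true.
  5. (y7 \/ y9) — y9 is true.
  6. (~y9 \/ ~y8 \/ y2) — ~y8 is true.
  7. (~y6 \/ y7 \/ y9) — y9 is true.
  8. (~y5 \/ ~y9) — ~y5 is true.
  9. (~y3 \/ ~y1) — ~y3 is true.
  10. (~y4 \/ ~y10) — ~y4 is true.
  11. (y9 \/ ~y4) — y9 is true.
  12. (y2 \/ ~y3 \/ ~y4) — y2 is true.
  13. (y6 \/ y1) — y6 is true.
  14. (~y8 \/ y5) — ~y8 is true.
  15. (~y7 \/ ~y4) — ~y7 is true.
  16. (~y3 \/ ~y4) — ~y4 is true.
  17. (y6 \/ ~y4 \/ ~y2) — ~y4 is true.
  18. (y1 \/ ~y10 \/ ~y5) — ~y5 is true.
  19. (y10 \/ ~y4 \/ y5) — y10 is true.
  20. (y4 \/ ~y7 \/ ~y6) — ~y7 is true.
  21. (y7 \/ ~y5 \/ ~y3) — ~y5 is true.
  22. (~y7 \/ y3) — ~y7 is true.

y1=False, y2=True, y3=False, y4=False, y5=False, y6=True, y7=False, y8=False, y9=True, y10=True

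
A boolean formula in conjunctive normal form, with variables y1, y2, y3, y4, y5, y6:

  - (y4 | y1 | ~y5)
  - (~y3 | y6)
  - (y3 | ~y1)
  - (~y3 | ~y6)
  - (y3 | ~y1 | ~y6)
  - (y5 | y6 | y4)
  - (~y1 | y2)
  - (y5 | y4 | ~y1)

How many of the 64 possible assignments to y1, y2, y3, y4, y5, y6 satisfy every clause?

Case analysis on y1 and y3:
  y1=1, y3=1: a clause becomes empty — 0.
  y1=1, y3=0: a clause becomes empty — 0.
  y1=0, y3=1: a clause becomes empty — 0.
  y1=0, y3=0: y2 free; 5 ways for (y4,y5,y6) × 2^1 = 10.
Total: 0 + 0 + 0 + 10 = 10.

10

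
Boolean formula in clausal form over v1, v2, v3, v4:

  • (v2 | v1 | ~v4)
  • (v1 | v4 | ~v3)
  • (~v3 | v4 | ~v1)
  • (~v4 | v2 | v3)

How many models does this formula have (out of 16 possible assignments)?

Case analysis on v4 and v1:
  v4=1, v1=1: remaining (v2,v3) ∈ {(0,1); (1,0); (1,1)} — 3.
  v4=1, v1=0: remaining (v2,v3) ∈ {(1,0); (1,1)} — 2.
  v4=0, v1=1: remaining (v2,v3) ∈ {(0,0); (1,0)} — 2.
  v4=0, v1=0: remaining (v2,v3) ∈ {(0,0); (1,0)} — 2.
Total: 3 + 2 + 2 + 2 = 9.

9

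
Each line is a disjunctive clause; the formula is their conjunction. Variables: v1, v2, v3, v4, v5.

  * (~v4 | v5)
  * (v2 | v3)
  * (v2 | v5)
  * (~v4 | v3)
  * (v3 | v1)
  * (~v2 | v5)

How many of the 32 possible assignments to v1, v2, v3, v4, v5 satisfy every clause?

9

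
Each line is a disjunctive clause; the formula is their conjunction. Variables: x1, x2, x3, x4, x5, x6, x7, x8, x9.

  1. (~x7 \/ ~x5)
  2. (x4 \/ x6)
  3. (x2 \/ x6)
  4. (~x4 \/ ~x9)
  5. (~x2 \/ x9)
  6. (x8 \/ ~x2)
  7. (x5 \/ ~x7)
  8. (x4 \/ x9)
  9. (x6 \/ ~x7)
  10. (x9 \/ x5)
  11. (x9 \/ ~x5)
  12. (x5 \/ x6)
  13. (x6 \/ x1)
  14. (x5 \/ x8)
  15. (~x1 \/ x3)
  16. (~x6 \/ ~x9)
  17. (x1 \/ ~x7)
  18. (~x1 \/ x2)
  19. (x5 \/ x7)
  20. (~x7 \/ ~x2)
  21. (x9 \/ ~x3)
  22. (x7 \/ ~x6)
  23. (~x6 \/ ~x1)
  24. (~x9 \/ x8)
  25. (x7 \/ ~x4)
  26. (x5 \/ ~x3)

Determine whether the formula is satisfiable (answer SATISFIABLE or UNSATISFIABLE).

x5 = True:
  propagation gives x7=False, x9=True, x4=False, x6=True; an empty clause results — contradiction.
x5 = False:
  propagation gives x7=False; an empty clause results — contradiction.
Every branch closes, so no satisfying assignment exists.

UNSATISFIABLE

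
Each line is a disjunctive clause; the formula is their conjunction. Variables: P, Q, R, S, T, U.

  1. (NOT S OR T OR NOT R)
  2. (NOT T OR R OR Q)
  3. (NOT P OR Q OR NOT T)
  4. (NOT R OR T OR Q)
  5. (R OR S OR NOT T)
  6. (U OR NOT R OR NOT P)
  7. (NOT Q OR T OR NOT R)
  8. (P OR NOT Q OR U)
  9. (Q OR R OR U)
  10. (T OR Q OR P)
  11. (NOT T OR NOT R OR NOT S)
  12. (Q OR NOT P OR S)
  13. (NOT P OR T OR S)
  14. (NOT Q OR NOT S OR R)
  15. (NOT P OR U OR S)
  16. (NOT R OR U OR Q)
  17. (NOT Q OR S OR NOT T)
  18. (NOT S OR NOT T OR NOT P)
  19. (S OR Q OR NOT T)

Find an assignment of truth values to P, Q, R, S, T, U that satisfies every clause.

P = False  Q = True  R = False  S = False  T = False  U = True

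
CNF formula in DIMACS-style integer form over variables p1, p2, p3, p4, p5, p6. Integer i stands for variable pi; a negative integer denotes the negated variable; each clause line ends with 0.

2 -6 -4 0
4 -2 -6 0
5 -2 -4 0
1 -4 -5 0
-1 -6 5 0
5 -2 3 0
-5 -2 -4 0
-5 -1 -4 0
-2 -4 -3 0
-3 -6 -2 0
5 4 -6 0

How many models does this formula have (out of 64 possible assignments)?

22

Split on p4, then p2.
  p4=T, p2=T: a clause becomes empty — 0.
  p4=T, p2=F: remaining (p1,p3,p5,p6) ∈ {(F,F,F,F); (F,T,F,F); (T,F,F,F); (T,T,F,F)} — 4.
  p4=F, p2=T: p1 free; 3 ways for (p3,p5,p6) × 2^1 = 6.
  p4=F, p2=F: p1, p3 free; 3 ways for (p5,p6) × 2^2 = 12.
Total: 0 + 4 + 6 + 12 = 22.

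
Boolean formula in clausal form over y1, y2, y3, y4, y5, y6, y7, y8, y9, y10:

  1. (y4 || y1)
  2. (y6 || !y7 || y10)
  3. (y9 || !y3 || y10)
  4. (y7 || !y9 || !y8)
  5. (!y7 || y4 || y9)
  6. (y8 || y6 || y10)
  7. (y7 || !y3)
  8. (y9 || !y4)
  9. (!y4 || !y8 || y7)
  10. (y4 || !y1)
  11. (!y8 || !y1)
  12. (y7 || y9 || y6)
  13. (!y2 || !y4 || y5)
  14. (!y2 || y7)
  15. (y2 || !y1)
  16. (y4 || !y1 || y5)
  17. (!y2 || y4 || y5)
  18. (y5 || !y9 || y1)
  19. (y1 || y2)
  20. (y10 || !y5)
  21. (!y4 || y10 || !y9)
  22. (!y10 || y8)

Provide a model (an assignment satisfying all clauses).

y1=0  y2=1  y3=1  y4=1  y5=1  y6=0  y7=1  y8=1  y9=1  y10=1

Branch on y1: take y1 = False.
  then y4 is forced to True.
  then y9 is forced to True.
  then y5 is forced to True.
  then y2 is forced to True.
  then y7 is forced to True.
  then y10 is forced to True.
  then y8 is forced to True.
y3, y6 are now unconstrained; take y3 = True, y6 = False.
Every clause has at least one true literal under this assignment.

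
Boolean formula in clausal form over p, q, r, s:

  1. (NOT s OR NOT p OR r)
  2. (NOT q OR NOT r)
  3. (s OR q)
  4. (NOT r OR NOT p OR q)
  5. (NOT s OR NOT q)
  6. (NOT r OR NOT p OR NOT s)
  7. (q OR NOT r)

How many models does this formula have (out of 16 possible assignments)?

3

The models are:
  p=F q=F r=F s=T
  p=F q=T r=F s=F
  p=T q=T r=F s=F
That's 3 in total.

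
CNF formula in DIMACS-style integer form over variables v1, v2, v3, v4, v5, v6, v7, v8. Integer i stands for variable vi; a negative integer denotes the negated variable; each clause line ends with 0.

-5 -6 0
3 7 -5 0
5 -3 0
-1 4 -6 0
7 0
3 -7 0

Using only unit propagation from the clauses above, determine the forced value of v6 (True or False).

(v7) is a unit clause: v7 = True.
From (~v7 \/ v3) and v7 = True: v3 = True.
(~v3 \/ v5): since v3 = True, the clause reduces to (v5). v5 = True.
In (~v6 \/ ~v5), ~v5 is now false; ~v6 must hold, so v6 = False.

False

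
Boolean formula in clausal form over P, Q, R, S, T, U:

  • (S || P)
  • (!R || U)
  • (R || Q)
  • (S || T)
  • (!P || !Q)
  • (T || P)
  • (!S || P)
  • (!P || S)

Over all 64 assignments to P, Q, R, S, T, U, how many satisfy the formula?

2

The models are:
  P=T Q=F R=T S=T T=F U=T
  P=T Q=F R=T S=T T=T U=T
That's 2 in total.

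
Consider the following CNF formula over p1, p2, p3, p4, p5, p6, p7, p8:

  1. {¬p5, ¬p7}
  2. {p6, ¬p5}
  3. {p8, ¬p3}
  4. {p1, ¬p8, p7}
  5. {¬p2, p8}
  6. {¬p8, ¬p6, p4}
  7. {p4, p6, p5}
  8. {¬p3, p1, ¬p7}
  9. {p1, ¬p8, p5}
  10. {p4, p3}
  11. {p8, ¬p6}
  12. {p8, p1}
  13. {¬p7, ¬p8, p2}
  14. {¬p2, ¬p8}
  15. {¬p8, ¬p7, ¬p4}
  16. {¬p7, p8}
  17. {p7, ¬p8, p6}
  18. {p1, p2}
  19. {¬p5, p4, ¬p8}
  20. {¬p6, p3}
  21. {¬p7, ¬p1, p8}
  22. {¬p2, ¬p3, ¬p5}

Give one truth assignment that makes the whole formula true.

p1 = T  p2 = F  p3 = T  p4 = T  p5 = T  p6 = T  p7 = F  p8 = T

Check each clause:
  1. {¬p5, ¬p7} — ¬p7 is true.
  2. {p6, ¬p5} — p6 is true.
  3. {p8, ¬p3} — p8 is true.
  4. {p1, ¬p8, p7} — p1 is true.
  5. {p8, ¬p2} — p8 is true.
  6. {¬p8, p4, ¬p6} — p4 is true.
  7. {p6, p5, p4} — p4 is true.
  8. {¬p3, ¬p7, p1} — p1 is true.
  9. {p1, ¬p8, p5} — p1 is true.
  10. {p4, p3} — p3 is true.
  11. {¬p6, p8} — p8 is true.
  12. {p8, p1} — p8 is true.
  13. {¬p8, p2, ¬p7} — ¬p7 is true.
  14. {¬p8, ¬p2} — ¬p2 is true.
  15. {¬p4, ¬p8, ¬p7} — ¬p7 is true.
  16. {p8, ¬p7} — p8 is true.
  17. {p6, p7, ¬p8} — p6 is true.
  18. {p2, p1} — p1 is true.
  19. {¬p5, ¬p8, p4} — p4 is true.
  20. {¬p6, p3} — p3 is true.
  21. {¬p7, ¬p1, p8} — p8 is true.
  22. {¬p2, ¬p3, ¬p5} — ¬p2 is true.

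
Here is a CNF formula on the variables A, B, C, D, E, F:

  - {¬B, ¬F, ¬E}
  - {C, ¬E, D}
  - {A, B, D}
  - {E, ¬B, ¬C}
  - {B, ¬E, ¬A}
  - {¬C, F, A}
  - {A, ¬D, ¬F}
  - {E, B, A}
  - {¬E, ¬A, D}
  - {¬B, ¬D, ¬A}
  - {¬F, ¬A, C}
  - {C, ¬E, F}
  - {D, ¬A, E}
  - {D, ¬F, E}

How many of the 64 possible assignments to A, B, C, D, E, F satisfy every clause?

5

The models are:
  A=F B=T C=F D=F E=F F=F
  A=F B=T C=F D=T E=F F=F
  A=T B=F C=F D=T E=F F=F
  A=T B=F C=T D=T E=F F=F
  A=T B=F C=T D=T E=F F=T
That's 5 in total.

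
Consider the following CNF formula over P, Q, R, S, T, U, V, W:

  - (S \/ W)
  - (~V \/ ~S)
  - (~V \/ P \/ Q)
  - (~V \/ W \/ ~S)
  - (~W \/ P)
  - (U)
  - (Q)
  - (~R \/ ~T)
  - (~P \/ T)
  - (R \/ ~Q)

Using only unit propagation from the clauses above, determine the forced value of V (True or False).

(U) is a unit clause: U = True.
(Q) is a unit clause: Q = True.
From (R \/ ~Q) and Q = True: R = True.
(~R \/ ~T): since R = True, the clause reduces to (~T). T = False.
From (~P \/ T) and T = False: P = False.
In (~W \/ P), P is now false; ~W must hold, so W = False.
(S \/ W): since W = False, the clause reduces to (S). S = True.
(~S \/ ~V) with S = True leaves only ~V, so V = False.

False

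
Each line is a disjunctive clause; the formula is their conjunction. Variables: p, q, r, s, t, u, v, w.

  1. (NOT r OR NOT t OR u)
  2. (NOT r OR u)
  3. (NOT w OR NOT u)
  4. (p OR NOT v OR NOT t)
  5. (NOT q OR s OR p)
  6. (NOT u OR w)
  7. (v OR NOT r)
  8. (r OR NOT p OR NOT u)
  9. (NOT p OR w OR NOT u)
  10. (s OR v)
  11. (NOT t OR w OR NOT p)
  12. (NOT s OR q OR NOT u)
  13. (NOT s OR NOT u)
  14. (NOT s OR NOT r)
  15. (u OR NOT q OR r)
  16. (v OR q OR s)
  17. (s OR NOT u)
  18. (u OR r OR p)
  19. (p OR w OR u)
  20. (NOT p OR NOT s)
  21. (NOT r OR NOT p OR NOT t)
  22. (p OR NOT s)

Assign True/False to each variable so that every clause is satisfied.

Pure literal: t appears only negated; assign t = False.
Set p = True and propagate.
  then s is forced to False.
  then v is forced to True.
  then u is forced to False.
  then r is forced to False.
  then q is forced to False.
w is now unconstrained; take w = True.
Every clause has at least one true literal under this assignment.

p = T, q = F, r = F, s = F, t = F, u = F, v = T, w = T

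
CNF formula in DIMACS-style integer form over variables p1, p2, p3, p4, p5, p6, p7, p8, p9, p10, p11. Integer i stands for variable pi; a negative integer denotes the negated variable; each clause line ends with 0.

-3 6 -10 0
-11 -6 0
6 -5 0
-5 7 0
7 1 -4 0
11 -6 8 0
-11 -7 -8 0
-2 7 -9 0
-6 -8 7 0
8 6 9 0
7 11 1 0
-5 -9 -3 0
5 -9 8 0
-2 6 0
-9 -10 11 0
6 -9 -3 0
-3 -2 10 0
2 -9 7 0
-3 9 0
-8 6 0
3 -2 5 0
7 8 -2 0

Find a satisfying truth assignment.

p1=False  p2=True  p3=False  p4=False  p5=True  p6=True  p7=True  p8=True  p9=True  p10=False  p11=False

p4 occurs only negated in the remaining clauses — set p4 = False.
Set p1 = False and propagate.
Branch on p2: take p2 = True.
  then p6 is forced to True.
  then p11 is forced to False.
  then p8 is forced to True.
  then p7 is forced to True.
Branch on p3: take p3 = False.
  then p5 is forced to True.
For the remaining variables, p9 = True, p10 = False works.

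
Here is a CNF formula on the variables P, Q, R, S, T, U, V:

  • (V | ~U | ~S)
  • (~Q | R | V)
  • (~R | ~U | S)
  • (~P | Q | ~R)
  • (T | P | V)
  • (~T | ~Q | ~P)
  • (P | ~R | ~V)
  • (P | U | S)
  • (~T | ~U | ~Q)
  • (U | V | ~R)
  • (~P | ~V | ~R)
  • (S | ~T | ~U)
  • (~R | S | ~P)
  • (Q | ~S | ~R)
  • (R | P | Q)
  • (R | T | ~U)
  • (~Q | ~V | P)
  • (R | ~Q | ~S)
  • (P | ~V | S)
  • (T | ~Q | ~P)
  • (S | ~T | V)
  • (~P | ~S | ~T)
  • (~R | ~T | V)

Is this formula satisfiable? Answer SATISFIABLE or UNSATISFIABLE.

SATISFIABLE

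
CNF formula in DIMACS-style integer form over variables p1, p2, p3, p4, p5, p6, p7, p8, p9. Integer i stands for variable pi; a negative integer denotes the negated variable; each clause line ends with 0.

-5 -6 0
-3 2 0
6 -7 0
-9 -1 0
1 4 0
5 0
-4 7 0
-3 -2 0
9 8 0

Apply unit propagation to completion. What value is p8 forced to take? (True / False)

True

Unit clause (p5) sets p5 = True.
In (NOT p6 OR NOT p5), NOT p5 is now false; NOT p6 must hold, so p6 = False.
(NOT p7 OR p6): since p6 = False, the clause reduces to (NOT p7). p7 = False.
In (NOT p4 OR p7), p7 is now false; NOT p4 must hold, so p4 = False.
(p4 OR p1): since p4 = False, the clause reduces to (p1). p1 = True.
From (NOT p9 OR NOT p1) and p1 = True: p9 = False.
(p9 OR p8) with p9 = False leaves only p8, so p8 = True.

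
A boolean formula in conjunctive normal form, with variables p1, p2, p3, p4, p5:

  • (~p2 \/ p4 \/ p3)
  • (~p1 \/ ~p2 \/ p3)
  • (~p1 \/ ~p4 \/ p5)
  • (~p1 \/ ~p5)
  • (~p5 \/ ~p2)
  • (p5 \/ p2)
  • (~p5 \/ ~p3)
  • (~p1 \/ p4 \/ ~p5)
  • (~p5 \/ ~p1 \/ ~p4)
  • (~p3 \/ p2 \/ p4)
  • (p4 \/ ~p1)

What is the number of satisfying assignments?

5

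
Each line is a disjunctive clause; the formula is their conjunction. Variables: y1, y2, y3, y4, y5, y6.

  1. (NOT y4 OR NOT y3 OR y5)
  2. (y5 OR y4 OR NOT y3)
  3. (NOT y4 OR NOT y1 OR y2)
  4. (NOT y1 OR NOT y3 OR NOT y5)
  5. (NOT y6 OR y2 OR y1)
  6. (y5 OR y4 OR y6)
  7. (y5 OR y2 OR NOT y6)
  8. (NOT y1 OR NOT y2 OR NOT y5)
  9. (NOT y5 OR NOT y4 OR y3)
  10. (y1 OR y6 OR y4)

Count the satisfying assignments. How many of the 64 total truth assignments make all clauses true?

14

Case analysis on y5 and y4:
  y5=T, y4=T: remaining (y1,y2,y3,y6) ∈ {(F,F,T,F); (F,T,T,F); (F,T,T,T)} — 3.
  y5=T, y4=F: remaining (y1,y2,y3,y6) ∈ {(F,T,F,T); (F,T,T,T); (T,F,F,F); (T,F,F,T)} — 4.
  y5=F, y4=T: 5 of the 16 assignments to (y1,y2,y3,y6) work.
  y5=F, y4=F: remaining (y1,y2,y3,y6) ∈ {(F,T,F,T); (T,T,F,T)} — 2.
Total: 3 + 4 + 5 + 2 = 14.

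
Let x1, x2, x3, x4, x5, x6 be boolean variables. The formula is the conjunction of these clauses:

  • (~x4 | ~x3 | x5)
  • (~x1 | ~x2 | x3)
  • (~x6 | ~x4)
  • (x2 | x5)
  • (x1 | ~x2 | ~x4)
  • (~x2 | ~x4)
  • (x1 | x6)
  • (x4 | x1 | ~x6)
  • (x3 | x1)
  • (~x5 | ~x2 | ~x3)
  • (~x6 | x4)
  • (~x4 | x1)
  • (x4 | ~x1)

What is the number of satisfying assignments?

2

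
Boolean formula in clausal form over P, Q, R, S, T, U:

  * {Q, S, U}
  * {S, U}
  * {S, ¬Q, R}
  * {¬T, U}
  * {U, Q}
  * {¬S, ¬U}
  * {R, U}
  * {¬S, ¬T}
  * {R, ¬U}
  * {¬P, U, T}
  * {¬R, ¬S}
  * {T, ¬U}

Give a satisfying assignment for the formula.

P=True  Q=True  R=True  S=False  T=True  U=True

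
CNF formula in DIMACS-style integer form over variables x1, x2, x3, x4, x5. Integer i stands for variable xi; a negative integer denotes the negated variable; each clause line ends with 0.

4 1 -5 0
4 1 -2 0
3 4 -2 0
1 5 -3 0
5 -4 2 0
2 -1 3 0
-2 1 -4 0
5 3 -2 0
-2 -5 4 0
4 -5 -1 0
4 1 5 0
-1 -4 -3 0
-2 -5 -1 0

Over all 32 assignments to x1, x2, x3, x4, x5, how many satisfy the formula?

4

The models are:
  x1=0 x2=0 x3=0 x4=1 x5=1
  x1=0 x2=0 x3=1 x4=1 x5=1
  x1=1 x2=0 x3=1 x4=0 x5=0
  x1=1 x2=1 x3=1 x4=0 x5=0
That's 4 in total.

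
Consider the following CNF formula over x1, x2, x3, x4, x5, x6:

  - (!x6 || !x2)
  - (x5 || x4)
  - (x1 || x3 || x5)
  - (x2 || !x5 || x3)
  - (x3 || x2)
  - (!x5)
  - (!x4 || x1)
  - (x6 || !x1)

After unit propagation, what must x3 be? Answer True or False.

True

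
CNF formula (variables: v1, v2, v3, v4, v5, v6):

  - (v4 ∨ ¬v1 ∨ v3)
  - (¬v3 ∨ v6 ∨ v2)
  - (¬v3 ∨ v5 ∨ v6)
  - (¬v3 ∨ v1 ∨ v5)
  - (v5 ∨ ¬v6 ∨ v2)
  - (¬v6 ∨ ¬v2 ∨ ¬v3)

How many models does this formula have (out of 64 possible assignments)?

29

Case analysis on v3 and v6:
  v3=1, v6=1: remaining (v1,v2,v4,v5) ∈ {(0,0,0,1); (0,0,1,1); (1,0,0,1); (1,0,1,1)} — 4.
  v3=1, v6=0: remaining (v1,v2,v4,v5) ∈ {(0,1,0,1); (0,1,1,1); (1,1,0,1); (1,1,1,1)} — 4.
  v3=0, v6=1: 9 of the 16 assignments to (v1,v2,v4,v5) work.
  v3=0, v6=0: v2, v5 free; 3 ways for (v1,v4) × 2^2 = 12.
Total: 4 + 4 + 9 + 12 = 29.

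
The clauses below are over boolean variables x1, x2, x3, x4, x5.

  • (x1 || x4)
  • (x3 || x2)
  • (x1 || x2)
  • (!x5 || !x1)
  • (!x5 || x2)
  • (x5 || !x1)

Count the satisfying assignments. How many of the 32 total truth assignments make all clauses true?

The models are:
  x1=F x2=T x3=F x4=T x5=F
  x1=F x2=T x3=F x4=T x5=T
  x1=F x2=T x3=T x4=T x5=F
  x1=F x2=T x3=T x4=T x5=T
Count: 4.

4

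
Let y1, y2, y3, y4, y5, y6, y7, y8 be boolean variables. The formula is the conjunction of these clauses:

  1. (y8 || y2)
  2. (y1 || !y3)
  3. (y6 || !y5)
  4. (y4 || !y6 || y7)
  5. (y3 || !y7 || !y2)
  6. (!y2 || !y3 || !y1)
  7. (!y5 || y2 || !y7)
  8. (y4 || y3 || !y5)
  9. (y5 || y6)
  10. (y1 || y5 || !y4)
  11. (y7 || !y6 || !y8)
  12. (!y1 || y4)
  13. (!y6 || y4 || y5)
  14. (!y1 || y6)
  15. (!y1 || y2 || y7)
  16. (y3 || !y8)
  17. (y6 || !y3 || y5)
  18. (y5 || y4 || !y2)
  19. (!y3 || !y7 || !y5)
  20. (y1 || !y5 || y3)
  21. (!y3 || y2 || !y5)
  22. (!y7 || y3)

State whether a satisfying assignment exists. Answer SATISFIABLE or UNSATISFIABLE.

Try y1 = True.
  then y4 is forced to True.
  then y6 is forced to True.
Branch on y2: take y2 = True.
  then y3 is forced to False.
  then y7 is forced to False.
  then y8 is forced to False.
y5 is now unconstrained; take y5 = False.
So y1 = True, y2 = True, y3 = False, y4 = True, y5 = False, y6 = True, y7 = False, y8 = False is a satisfying assignment.

SATISFIABLE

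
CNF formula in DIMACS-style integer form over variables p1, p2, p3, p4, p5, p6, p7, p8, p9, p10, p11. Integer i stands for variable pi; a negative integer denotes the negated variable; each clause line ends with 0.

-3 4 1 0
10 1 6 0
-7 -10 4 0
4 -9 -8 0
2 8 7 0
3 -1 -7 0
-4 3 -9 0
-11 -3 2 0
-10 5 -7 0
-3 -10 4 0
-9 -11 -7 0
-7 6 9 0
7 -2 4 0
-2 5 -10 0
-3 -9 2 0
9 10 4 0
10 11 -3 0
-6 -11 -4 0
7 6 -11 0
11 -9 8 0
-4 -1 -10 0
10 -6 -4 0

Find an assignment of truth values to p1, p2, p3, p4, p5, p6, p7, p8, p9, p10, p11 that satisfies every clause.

p1=False  p2=False  p3=False  p4=False  p5=True  p6=False  p7=False  p8=True  p9=False  p10=True  p11=False

p5 occurs only positively in the remaining clauses — set p5 = True.
Try p1 = False.
For the remaining variables, p2 = False, p3 = False, p4 = False, p6 = False, p7 = False, p8 = True, p9 = False, p10 = True, p11 = False works.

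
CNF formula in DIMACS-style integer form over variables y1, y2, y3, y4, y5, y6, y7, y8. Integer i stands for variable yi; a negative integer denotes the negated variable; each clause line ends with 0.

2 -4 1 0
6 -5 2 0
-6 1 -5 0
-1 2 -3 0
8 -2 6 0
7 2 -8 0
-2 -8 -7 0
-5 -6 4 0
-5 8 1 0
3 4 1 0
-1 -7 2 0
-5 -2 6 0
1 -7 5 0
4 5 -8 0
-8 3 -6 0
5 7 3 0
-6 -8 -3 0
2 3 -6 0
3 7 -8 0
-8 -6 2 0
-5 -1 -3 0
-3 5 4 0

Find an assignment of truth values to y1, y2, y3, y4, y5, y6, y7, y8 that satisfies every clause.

y1=0, y2=1, y3=1, y4=1, y5=0, y6=0, y7=0, y8=1

Check each clause:
  1. {¬y4, y2, y1} — y2 is true.
  2. {¬y5, y2, y6} — y2 is true.
  3. {¬y5, ¬y6, y1} — ¬y6 is true.
  4. {y2, ¬y3, ¬y1} — y2 is true.
  5. {y6, ¬y2, y8} — y8 is true.
  6. {¬y8, y2, y7} — y2 is true.
  7. {¬y8, ¬y2, ¬y7} — ¬y7 is true.
  8. {y4, ¬y5, ¬y6} — ¬y6 is true.
  9. {y1, y8, ¬y5} — y8 is true.
  10. {y1, y4, y3} — y3 is true.
  11. {¬y7, ¬y1, y2} — ¬y7 is true.
  12. {¬y2, ¬y5, y6} — ¬y5 is true.
  13. {y1, y5, ¬y7} — ¬y7 is true.
  14. {y5, y4, ¬y8} — y4 is true.
  15. {¬y6, y3, ¬y8} — ¬y6 is true.
  16. {y7, y5, y3} — y3 is true.
  17. {¬y8, ¬y3, ¬y6} — ¬y6 is true.
  18. {y2, ¬y6, y3} — y2 is true.
  19. {y3, y7, ¬y8} — y3 is true.
  20. {¬y8, y2, ¬y6} — ¬y6 is true.
  21. {¬y1, ¬y3, ¬y5} — ¬y5 is true.
  22. {y5, ¬y3, y4} — y4 is true.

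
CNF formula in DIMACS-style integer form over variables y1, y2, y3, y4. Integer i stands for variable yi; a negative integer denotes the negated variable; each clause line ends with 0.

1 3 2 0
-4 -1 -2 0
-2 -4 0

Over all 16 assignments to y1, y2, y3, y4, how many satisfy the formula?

10

Split on y2, then y1.
  y2=T, y1=T: remaining (y3,y4) ∈ {(F,F); (T,F)} — 2.
  y2=T, y1=F: remaining (y3,y4) ∈ {(F,F); (T,F)} — 2.
  y2=F, y1=T: remaining (y3,y4) ∈ {(F,F); (F,T); (T,F); (T,T)} — 4.
  y2=F, y1=F: remaining (y3,y4) ∈ {(T,F); (T,T)} — 2.
Total: 2 + 2 + 4 + 2 = 10.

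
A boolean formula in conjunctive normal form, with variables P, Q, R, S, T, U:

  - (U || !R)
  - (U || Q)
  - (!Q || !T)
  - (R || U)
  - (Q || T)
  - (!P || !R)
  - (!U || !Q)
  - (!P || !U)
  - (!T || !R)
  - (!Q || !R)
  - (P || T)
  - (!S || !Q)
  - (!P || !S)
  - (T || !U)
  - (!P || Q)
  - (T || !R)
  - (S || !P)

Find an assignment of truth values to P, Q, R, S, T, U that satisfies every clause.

Branch on P: take P = False.
  then T is forced to True.
  then Q is forced to False.
  then U is forced to True.
  then R is forced to False.
S is now unconstrained; take S = False.

P = False, Q = False, R = False, S = False, T = True, U = True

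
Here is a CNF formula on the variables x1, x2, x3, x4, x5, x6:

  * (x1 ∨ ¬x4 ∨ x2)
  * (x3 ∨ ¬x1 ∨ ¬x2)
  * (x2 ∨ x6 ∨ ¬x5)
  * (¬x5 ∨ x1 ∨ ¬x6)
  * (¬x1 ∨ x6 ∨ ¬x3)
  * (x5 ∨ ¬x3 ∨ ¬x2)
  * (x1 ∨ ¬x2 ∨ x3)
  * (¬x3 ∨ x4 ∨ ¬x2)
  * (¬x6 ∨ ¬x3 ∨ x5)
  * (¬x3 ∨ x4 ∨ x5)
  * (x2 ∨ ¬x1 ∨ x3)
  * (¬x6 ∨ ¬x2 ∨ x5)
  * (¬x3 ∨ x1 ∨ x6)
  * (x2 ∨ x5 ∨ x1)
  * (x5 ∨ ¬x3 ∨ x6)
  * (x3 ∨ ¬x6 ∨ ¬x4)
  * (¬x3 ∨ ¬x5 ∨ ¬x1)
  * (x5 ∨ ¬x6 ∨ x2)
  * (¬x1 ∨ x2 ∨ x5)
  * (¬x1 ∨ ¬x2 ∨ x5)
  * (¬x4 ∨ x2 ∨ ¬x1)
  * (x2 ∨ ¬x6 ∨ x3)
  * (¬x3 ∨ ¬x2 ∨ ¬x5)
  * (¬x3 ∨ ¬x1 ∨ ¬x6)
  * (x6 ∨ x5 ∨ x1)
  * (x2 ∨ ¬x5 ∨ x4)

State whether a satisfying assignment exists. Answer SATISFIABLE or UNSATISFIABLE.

x2 = True:
  x3 = True:
    propagation gives x5=True; an empty clause results — contradiction.
  x3 = False:
    propagation gives x1=False; an empty clause results — contradiction.
x2 = False:
  x1 = True:
    propagation gives x3=True, x6=True; an empty clause results — contradiction.
  x1 = False:
    propagation gives x4=False, x5=True; an empty clause results — contradiction.
Every branch closes, so no satisfying assignment exists.

UNSATISFIABLE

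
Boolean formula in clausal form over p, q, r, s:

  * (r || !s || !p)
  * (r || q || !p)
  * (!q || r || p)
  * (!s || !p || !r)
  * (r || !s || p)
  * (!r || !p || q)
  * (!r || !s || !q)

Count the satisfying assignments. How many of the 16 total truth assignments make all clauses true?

6

The models are:
  p=F q=F r=F s=F
  p=F q=F r=T s=F
  p=F q=F r=T s=T
  p=F q=T r=T s=F
  p=T q=T r=F s=F
  p=T q=T r=T s=F
That's 6 in total.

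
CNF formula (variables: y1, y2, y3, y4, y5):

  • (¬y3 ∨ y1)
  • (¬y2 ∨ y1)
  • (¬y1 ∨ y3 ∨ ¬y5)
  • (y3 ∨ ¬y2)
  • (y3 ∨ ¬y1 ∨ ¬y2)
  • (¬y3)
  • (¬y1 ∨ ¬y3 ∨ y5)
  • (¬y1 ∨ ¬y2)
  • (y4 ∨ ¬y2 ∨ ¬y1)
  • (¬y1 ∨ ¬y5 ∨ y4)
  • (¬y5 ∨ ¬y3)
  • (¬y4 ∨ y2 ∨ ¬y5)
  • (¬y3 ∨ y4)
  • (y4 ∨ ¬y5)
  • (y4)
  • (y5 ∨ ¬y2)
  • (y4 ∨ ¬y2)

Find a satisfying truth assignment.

y1=F  y2=F  y3=F  y4=T  y5=F

Check each clause:
  1. (¬y3 ∨ y1) — ¬y3 is true.
  2. (y1 ∨ ¬y2) — ¬y2 is true.
  3. (¬y1 ∨ y3 ∨ ¬y5) — ¬y1 is true.
  4. (¬y2 ∨ y3) — ¬y2 is true.
  5. (¬y1 ∨ ¬y2 ∨ y3) — ¬y1 is true.
  6. (¬y3) — ¬y3 is true.
  7. (y5 ∨ ¬y1 ∨ ¬y3) — ¬y3 is true.
  8. (¬y2 ∨ ¬y1) — ¬y1 is true.
  9. (y4 ∨ ¬y2 ∨ ¬y1) — y4 is true.
  10. (y4 ∨ ¬y1 ∨ ¬y5) — ¬y5 is true.
  11. (¬y5 ∨ ¬y3) — ¬y5 is true.
  12. (y2 ∨ ¬y5 ∨ ¬y4) — ¬y5 is true.
  13. (¬y3 ∨ y4) — y4 is true.
  14. (y4 ∨ ¬y5) — ¬y5 is true.
  15. (y4) — y4 is true.
  16. (y5 ∨ ¬y2) — ¬y2 is true.
  17. (y4 ∨ ¬y2) — y4 is true.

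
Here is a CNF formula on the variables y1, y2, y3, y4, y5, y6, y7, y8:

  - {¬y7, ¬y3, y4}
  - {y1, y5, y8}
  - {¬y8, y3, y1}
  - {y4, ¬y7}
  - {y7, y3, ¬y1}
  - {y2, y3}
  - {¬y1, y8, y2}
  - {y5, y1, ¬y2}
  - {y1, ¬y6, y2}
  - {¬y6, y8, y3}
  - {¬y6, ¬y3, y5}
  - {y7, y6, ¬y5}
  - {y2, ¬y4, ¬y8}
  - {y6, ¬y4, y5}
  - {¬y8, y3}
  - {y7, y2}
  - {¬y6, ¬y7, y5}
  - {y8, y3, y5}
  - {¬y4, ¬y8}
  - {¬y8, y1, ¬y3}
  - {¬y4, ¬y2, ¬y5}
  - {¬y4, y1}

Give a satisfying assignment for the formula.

y1=True, y2=True, y3=True, y4=False, y5=True, y6=True, y7=False, y8=True

Check each clause:
  1. {¬y7, y4, ¬y3} — ¬y7 is true.
  2. {y1, y8, y5} — y8 is true.
  3. {y3, y1, ¬y8} — y1 is true.
  4. {y4, ¬y7} — ¬y7 is true.
  5. {y3, y7, ¬y1} — y3 is true.
  6. {y3, y2} — y2 is true.
  7. {¬y1, y2, y8} — y8 is true.
  8. {¬y2, y1, y5} — y1 is true.
  9. {y1, ¬y6, y2} — y1 is true.
  10. {y8, y3, ¬y6} — y8 is true.
  11. {y5, ¬y6, ¬y3} — y5 is true.
  12. {y6, y7, ¬y5} — y6 is true.
  13. {¬y8, y2, ¬y4} — y2 is true.
  14. {y6, ¬y4, y5} — ¬y4 is true.
  15. {y3, ¬y8} — y3 is true.
  16. {y7, y2} — y2 is true.
  17. {¬y6, ¬y7, y5} — ¬y7 is true.
  18. {y3, y8, y5} — y8 is true.
  19. {¬y4, ¬y8} — ¬y4 is true.
  20. {¬y3, ¬y8, y1} — y1 is true.
  21. {¬y5, ¬y4, ¬y2} — ¬y4 is true.
  22. {¬y4, y1} — y1 is true.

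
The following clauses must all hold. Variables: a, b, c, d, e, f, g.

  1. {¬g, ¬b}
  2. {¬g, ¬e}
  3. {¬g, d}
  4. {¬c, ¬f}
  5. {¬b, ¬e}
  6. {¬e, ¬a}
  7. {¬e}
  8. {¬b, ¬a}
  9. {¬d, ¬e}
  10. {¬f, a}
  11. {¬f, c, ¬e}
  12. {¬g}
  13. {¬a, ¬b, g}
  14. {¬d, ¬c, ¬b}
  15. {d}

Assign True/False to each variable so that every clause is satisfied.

a=T, b=F, c=T, d=T, e=F, f=F, g=F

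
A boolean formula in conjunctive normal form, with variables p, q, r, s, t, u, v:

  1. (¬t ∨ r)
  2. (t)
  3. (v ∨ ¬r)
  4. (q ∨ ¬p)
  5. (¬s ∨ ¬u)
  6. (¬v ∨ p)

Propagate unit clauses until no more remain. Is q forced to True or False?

True

Unit clause (t) sets t = True.
(r ∨ ¬t): since t = True, the clause reduces to (r). r = True.
In (¬r ∨ v), ¬r is now false; v must hold, so v = True.
In (¬v ∨ p), ¬v is now false; p must hold, so p = True.
From (q ∨ ¬p) and p = True: q = True.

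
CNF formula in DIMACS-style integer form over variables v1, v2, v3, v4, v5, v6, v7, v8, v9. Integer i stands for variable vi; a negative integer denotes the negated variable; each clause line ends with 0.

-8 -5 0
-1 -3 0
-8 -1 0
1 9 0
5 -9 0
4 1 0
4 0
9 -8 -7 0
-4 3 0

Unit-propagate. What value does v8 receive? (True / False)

(v4) is a unit clause: v4 = True.
(¬v4 ∨ v3): since v4 = True, the clause reduces to (v3). v3 = True.
In (¬v3 ∨ ¬v1), ¬v3 is now false; ¬v1 must hold, so v1 = False.
(v1 ∨ v9): since v1 = False, the clause reduces to (v9). v9 = True.
(v5 ∨ ¬v9): since v9 = True, the clause reduces to (v5). v5 = True.
From (¬v5 ∨ ¬v8) and v5 = True: v8 = False.

False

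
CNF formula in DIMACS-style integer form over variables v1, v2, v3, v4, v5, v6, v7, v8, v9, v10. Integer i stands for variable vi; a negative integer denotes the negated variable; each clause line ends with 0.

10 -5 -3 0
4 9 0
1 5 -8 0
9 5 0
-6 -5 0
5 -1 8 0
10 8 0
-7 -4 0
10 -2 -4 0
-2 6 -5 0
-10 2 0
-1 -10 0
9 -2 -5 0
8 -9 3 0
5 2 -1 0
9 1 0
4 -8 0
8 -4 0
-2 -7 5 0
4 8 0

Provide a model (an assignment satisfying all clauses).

v1 = True, v2 = False, v3 = False, v4 = True, v5 = True, v6 = False, v7 = False, v8 = True, v9 = False, v10 = False

Pure literal: v7 appears only negated; assign v7 = False.
Branch on v1: take v1 = True.
  then v10 is forced to False.
  then v8 is forced to True.
  then v4 is forced to True.
  then v2 is forced to False.
  then v5 is forced to True.
  then v3 is forced to False.
  then v6 is forced to False.
v9 is now unconstrained; take v9 = False.
Every clause has at least one true literal under this assignment.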